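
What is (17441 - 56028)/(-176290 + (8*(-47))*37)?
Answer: 38587/190202 ≈ 0.20287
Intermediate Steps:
(17441 - 56028)/(-176290 + (8*(-47))*37) = -38587/(-176290 - 376*37) = -38587/(-176290 - 13912) = -38587/(-190202) = -38587*(-1/190202) = 38587/190202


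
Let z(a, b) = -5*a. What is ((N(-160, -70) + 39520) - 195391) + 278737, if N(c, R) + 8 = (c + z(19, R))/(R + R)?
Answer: 3440075/28 ≈ 1.2286e+5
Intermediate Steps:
N(c, R) = -8 + (-95 + c)/(2*R) (N(c, R) = -8 + (c - 5*19)/(R + R) = -8 + (c - 95)/((2*R)) = -8 + (-95 + c)*(1/(2*R)) = -8 + (-95 + c)/(2*R))
((N(-160, -70) + 39520) - 195391) + 278737 = (((½)*(-95 - 160 - 16*(-70))/(-70) + 39520) - 195391) + 278737 = (((½)*(-1/70)*(-95 - 160 + 1120) + 39520) - 195391) + 278737 = (((½)*(-1/70)*865 + 39520) - 195391) + 278737 = ((-173/28 + 39520) - 195391) + 278737 = (1106387/28 - 195391) + 278737 = -4364561/28 + 278737 = 3440075/28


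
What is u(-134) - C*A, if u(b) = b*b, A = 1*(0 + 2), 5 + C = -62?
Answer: 18090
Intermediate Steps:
C = -67 (C = -5 - 62 = -67)
A = 2 (A = 1*2 = 2)
u(b) = b**2
u(-134) - C*A = (-134)**2 - (-67)*2 = 17956 - 1*(-134) = 17956 + 134 = 18090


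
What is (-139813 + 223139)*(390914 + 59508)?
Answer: 37531863572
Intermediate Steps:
(-139813 + 223139)*(390914 + 59508) = 83326*450422 = 37531863572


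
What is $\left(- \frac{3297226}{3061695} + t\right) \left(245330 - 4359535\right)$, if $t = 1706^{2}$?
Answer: $- \frac{7332224287242226754}{612339} \approx -1.1974 \cdot 10^{13}$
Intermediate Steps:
$t = 2910436$
$\left(- \frac{3297226}{3061695} + t\right) \left(245330 - 4359535\right) = \left(- \frac{3297226}{3061695} + 2910436\right) \left(245330 - 4359535\right) = \left(\left(-3297226\right) \frac{1}{3061695} + 2910436\right) \left(-4114205\right) = \left(- \frac{3297226}{3061695} + 2910436\right) \left(-4114205\right) = \frac{8910864051794}{3061695} \left(-4114205\right) = - \frac{7332224287242226754}{612339}$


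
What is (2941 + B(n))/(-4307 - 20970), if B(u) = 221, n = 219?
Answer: -3162/25277 ≈ -0.12509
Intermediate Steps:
(2941 + B(n))/(-4307 - 20970) = (2941 + 221)/(-4307 - 20970) = 3162/(-25277) = 3162*(-1/25277) = -3162/25277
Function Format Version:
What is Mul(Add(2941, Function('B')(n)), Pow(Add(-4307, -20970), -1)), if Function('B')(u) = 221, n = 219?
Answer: Rational(-3162, 25277) ≈ -0.12509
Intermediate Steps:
Mul(Add(2941, Function('B')(n)), Pow(Add(-4307, -20970), -1)) = Mul(Add(2941, 221), Pow(Add(-4307, -20970), -1)) = Mul(3162, Pow(-25277, -1)) = Mul(3162, Rational(-1, 25277)) = Rational(-3162, 25277)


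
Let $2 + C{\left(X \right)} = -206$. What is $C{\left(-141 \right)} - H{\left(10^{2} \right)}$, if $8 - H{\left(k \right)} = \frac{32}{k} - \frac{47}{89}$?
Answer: $- \frac{481063}{2225} \approx -216.21$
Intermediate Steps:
$C{\left(X \right)} = -208$ ($C{\left(X \right)} = -2 - 206 = -208$)
$H{\left(k \right)} = \frac{759}{89} - \frac{32}{k}$ ($H{\left(k \right)} = 8 - \left(\frac{32}{k} - \frac{47}{89}\right) = 8 - \left(- \frac{47}{89} + \frac{32}{k}\right) = 8 + \left(\frac{47}{89} - \frac{32}{k}\right) = \frac{759}{89} - \frac{32}{k}$)
$C{\left(-141 \right)} - H{\left(10^{2} \right)} = -208 - \left(\frac{759}{89} - \frac{32}{10^{2}}\right) = -208 - \left(\frac{759}{89} - \frac{32}{100}\right) = -208 - \left(\frac{759}{89} - \frac{8}{25}\right) = -208 - \frac{18263}{2225} = - \frac{481063}{2225}$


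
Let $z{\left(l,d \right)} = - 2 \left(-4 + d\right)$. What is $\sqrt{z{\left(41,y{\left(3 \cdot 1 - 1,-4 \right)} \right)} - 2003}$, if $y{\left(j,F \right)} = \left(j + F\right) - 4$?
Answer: $i \sqrt{1983} \approx 44.531 i$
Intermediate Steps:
$y{\left(j,F \right)} = -4 + F + j$ ($y{\left(j,F \right)} = \left(F + j\right) - 4 = -4 + F + j$)
$z{\left(l,d \right)} = 8 - 2 d$
$\sqrt{z{\left(41,y{\left(3 \cdot 1 - 1,-4 \right)} \right)} - 2003} = \sqrt{\left(8 - 2 \left(-4 - 4 + \left(3 \cdot 1 - 1\right)\right)\right) - 2003} = \sqrt{\left(8 - 2 \left(-4 - 4 + \left(3 - 1\right)\right)\right) - 2003} = \sqrt{\left(8 - 2 \left(-4 - 4 + 2\right)\right) - 2003} = \sqrt{\left(8 - -12\right) - 2003} = \sqrt{\left(8 + 12\right) - 2003} = \sqrt{20 - 2003} = \sqrt{-1983} = i \sqrt{1983}$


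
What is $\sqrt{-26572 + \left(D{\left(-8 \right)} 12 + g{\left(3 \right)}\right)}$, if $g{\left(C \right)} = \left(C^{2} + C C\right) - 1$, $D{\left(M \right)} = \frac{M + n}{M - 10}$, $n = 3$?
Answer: $\frac{i \sqrt{238965}}{3} \approx 162.95 i$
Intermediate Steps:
$D{\left(M \right)} = \frac{3 + M}{-10 + M}$ ($D{\left(M \right)} = \frac{M + 3}{M - 10} = \frac{3 + M}{-10 + M}$)
$g{\left(C \right)} = -1 + 2 C^{2}$ ($g{\left(C \right)} = \left(C^{2} + C^{2}\right) - 1 = 2 C^{2} - 1 = -1 + 2 C^{2}$)
$\sqrt{-26572 + \left(D{\left(-8 \right)} 12 + g{\left(3 \right)}\right)} = \sqrt{-26572 - \left(1 - 18 - \frac{3 - 8}{-10 - 8} \cdot 12\right)} = \sqrt{-26572 + \left(\frac{1}{-18} \left(-5\right) 12 + \left(-1 + 2 \cdot 9\right)\right)} = \sqrt{-26572 + \left(\left(- \frac{1}{18}\right) \left(-5\right) 12 + \left(-1 + 18\right)\right)} = \sqrt{-26572 + \left(\frac{5}{18} \cdot 12 + 17\right)} = \sqrt{-26572 + \left(\frac{10}{3} + 17\right)} = \sqrt{-26572 + \frac{61}{3}} = \sqrt{- \frac{79655}{3}} = \frac{i \sqrt{238965}}{3}$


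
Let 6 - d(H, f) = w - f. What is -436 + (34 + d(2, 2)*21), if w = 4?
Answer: -318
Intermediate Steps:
d(H, f) = 2 + f (d(H, f) = 6 - (4 - f) = 6 + (-4 + f) = 2 + f)
-436 + (34 + d(2, 2)*21) = -436 + (34 + (2 + 2)*21) = -436 + (34 + 4*21) = -436 + (34 + 84) = -436 + 118 = -318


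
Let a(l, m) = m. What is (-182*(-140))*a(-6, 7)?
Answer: 178360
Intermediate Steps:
(-182*(-140))*a(-6, 7) = -182*(-140)*7 = 25480*7 = 178360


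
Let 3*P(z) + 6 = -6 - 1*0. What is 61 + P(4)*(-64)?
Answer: 317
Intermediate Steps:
P(z) = -4 (P(z) = -2 + (-6 - 1*0)/3 = -2 + (-6 + 0)/3 = -2 + (⅓)*(-6) = -2 - 2 = -4)
61 + P(4)*(-64) = 61 - 4*(-64) = 61 + 256 = 317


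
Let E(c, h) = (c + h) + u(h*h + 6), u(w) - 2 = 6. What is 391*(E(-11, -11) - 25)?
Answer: -15249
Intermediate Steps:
u(w) = 8 (u(w) = 2 + 6 = 8)
E(c, h) = 8 + c + h (E(c, h) = (c + h) + 8 = 8 + c + h)
391*(E(-11, -11) - 25) = 391*((8 - 11 - 11) - 25) = 391*(-14 - 25) = 391*(-39) = -15249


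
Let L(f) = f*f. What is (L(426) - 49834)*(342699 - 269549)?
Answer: 9629612300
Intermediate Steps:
L(f) = f**2
(L(426) - 49834)*(342699 - 269549) = (426**2 - 49834)*(342699 - 269549) = (181476 - 49834)*73150 = 131642*73150 = 9629612300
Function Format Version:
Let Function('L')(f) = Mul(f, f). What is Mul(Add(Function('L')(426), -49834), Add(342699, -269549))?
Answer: 9629612300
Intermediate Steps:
Function('L')(f) = Pow(f, 2)
Mul(Add(Function('L')(426), -49834), Add(342699, -269549)) = Mul(Add(Pow(426, 2), -49834), Add(342699, -269549)) = Mul(Add(181476, -49834), 73150) = Mul(131642, 73150) = 9629612300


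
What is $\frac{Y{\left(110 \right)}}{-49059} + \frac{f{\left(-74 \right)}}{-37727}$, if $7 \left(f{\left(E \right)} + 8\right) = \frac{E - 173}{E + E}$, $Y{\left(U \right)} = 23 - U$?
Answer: $\frac{1264964461}{639159817716} \approx 0.0019791$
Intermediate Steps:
$f{\left(E \right)} = -8 + \frac{-173 + E}{14 E}$ ($f{\left(E \right)} = -8 + \frac{\left(E - 173\right) \frac{1}{E + E}}{7} = -8 + \frac{\left(-173 + E\right) \frac{1}{2 E}}{7} = -8 + \frac{\frac{1}{2} \frac{1}{E} \left(-173 + E\right)}{7} = -8 + \frac{-173 + E}{14 E}$)
$\frac{Y{\left(110 \right)}}{-49059} + \frac{f{\left(-74 \right)}}{-37727} = \frac{23 - 110}{-49059} + \frac{\frac{1}{14} \frac{1}{-74} \left(-173 - -8214\right)}{-37727} = \left(23 - 110\right) \left(- \frac{1}{49059}\right) + \frac{1}{14} \left(- \frac{1}{74}\right) \left(-173 + 8214\right) \left(- \frac{1}{37727}\right) = \left(-87\right) \left(- \frac{1}{49059}\right) + \frac{1}{14} \left(- \frac{1}{74}\right) 8041 \left(- \frac{1}{37727}\right) = \frac{29}{16353} - - \frac{8041}{39085172} = \frac{29}{16353} + \frac{8041}{39085172} = \frac{1264964461}{639159817716}$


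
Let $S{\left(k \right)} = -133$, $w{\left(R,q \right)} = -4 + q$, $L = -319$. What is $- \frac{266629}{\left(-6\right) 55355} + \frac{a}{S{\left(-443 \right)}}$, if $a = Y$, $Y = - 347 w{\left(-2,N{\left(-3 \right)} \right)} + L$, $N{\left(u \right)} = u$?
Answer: $- \frac{665332643}{44173290} \approx -15.062$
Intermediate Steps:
$Y = 2110$ ($Y = - 347 \left(-4 - 3\right) - 319 = \left(-347\right) \left(-7\right) - 319 = 2429 - 319 = 2110$)
$a = 2110$
$- \frac{266629}{\left(-6\right) 55355} + \frac{a}{S{\left(-443 \right)}} = - \frac{266629}{\left(-6\right) 55355} + \frac{2110}{-133} = - \frac{266629}{-332130} + 2110 \left(- \frac{1}{133}\right) = \left(-266629\right) \left(- \frac{1}{332130}\right) - \frac{2110}{133} = \frac{266629}{332130} - \frac{2110}{133} = - \frac{665332643}{44173290}$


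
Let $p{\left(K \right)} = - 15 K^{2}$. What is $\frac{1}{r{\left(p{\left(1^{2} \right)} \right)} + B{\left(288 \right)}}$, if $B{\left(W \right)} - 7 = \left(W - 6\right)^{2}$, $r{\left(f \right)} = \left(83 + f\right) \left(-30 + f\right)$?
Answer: $\frac{1}{76471} \approx 1.3077 \cdot 10^{-5}$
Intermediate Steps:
$r{\left(f \right)} = \left(-30 + f\right) \left(83 + f\right)$
$B{\left(W \right)} = 7 + \left(-6 + W\right)^{2}$ ($B{\left(W \right)} = 7 + \left(W - 6\right)^{2} = 7 + \left(-6 + W\right)^{2}$)
$\frac{1}{r{\left(p{\left(1^{2} \right)} \right)} + B{\left(288 \right)}} = \frac{1}{\left(-2490 + \left(- 15 \left(1^{2}\right)^{2}\right)^{2} + 53 \left(- 15 \left(1^{2}\right)^{2}\right)\right) + \left(7 + \left(-6 + 288\right)^{2}\right)} = \frac{1}{\left(-2490 + \left(- 15 \cdot 1^{2}\right)^{2} + 53 \left(- 15 \cdot 1^{2}\right)\right) + \left(7 + 282^{2}\right)} = \frac{1}{\left(-2490 + \left(\left(-15\right) 1\right)^{2} + 53 \left(\left(-15\right) 1\right)\right) + \left(7 + 79524\right)} = \frac{1}{\left(-2490 + \left(-15\right)^{2} + 53 \left(-15\right)\right) + 79531} = \frac{1}{\left(-2490 + 225 - 795\right) + 79531} = \frac{1}{-3060 + 79531} = \frac{1}{76471}$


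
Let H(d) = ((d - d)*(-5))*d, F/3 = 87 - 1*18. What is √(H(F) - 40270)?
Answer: I*√40270 ≈ 200.67*I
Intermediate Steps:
F = 207 (F = 3*(87 - 1*18) = 3*(87 - 18) = 3*69 = 207)
H(d) = 0 (H(d) = (0*(-5))*d = 0*d = 0)
√(H(F) - 40270) = √(0 - 40270) = √(-40270) = I*√40270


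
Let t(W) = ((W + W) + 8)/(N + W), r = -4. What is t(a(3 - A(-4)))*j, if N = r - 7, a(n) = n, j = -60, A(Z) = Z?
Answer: 330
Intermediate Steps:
N = -11 (N = -4 - 7 = -11)
t(W) = (8 + 2*W)/(-11 + W) (t(W) = ((W + W) + 8)/(-11 + W) = (2*W + 8)/(-11 + W) = (8 + 2*W)/(-11 + W))
t(a(3 - A(-4)))*j = (2*(4 + (3 - 1*(-4)))/(-11 + (3 - 1*(-4))))*(-60) = (2*(4 + (3 + 4))/(-11 + (3 + 4)))*(-60) = (2*(4 + 7)/(-11 + 7))*(-60) = (2*11/(-4))*(-60) = (2*(-¼)*11)*(-60) = -11/2*(-60) = 330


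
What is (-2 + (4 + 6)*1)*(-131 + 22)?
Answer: -872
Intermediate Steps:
(-2 + (4 + 6)*1)*(-131 + 22) = (-2 + 10*1)*(-109) = (-2 + 10)*(-109) = 8*(-109) = -872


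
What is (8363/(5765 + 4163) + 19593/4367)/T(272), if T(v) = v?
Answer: 231040525/11792716672 ≈ 0.019592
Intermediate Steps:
(8363/(5765 + 4163) + 19593/4367)/T(272) = (8363/(5765 + 4163) + 19593/4367)/272 = (8363/9928 + 19593*(1/4367))*(1/272) = (8363*(1/9928) + 19593/4367)*(1/272) = (8363/9928 + 19593/4367)*(1/272) = (231040525/43355576)*(1/272) = 231040525/11792716672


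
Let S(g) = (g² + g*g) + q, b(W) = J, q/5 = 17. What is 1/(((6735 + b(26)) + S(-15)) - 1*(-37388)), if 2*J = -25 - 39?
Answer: 1/44626 ≈ 2.2408e-5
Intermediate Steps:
q = 85 (q = 5*17 = 85)
J = -32 (J = (-25 - 39)/2 = (½)*(-64) = -32)
b(W) = -32
S(g) = 85 + 2*g² (S(g) = (g² + g*g) + 85 = (g² + g²) + 85 = 2*g² + 85 = 85 + 2*g²)
1/(((6735 + b(26)) + S(-15)) - 1*(-37388)) = 1/(((6735 - 32) + (85 + 2*(-15)²)) - 1*(-37388)) = 1/((6703 + (85 + 2*225)) + 37388) = 1/((6703 + (85 + 450)) + 37388) = 1/((6703 + 535) + 37388) = 1/(7238 + 37388) = 1/44626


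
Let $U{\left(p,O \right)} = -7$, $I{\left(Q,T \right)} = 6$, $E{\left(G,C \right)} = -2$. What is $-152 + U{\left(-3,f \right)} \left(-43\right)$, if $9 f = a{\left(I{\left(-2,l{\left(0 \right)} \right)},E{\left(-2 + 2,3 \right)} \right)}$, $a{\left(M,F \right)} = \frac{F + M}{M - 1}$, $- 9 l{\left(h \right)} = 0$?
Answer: $149$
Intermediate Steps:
$l{\left(h \right)} = 0$ ($l{\left(h \right)} = \left(- \frac{1}{9}\right) 0 = 0$)
$a{\left(M,F \right)} = \frac{F + M}{-1 + M}$
$f = \frac{4}{45}$ ($f = \frac{\frac{1}{-1 + 6} \left(-2 + 6\right)}{9} = \frac{\frac{1}{5} \cdot 4}{9} = \frac{1}{9} \cdot \frac{4}{5} = \frac{4}{45} \approx 0.088889$)
$-152 + U{\left(-3,f \right)} \left(-43\right) = -152 - -301 = -152 + 301 = 149$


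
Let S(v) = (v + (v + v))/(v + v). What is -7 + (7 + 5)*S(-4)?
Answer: 11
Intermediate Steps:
S(v) = 3/2 (S(v) = (v + 2*v)/((2*v)) = (3*v)*(1/(2*v)) = 3/2)
-7 + (7 + 5)*S(-4) = -7 + (7 + 5)*(3/2) = -7 + 12*(3/2) = -7 + 18 = 11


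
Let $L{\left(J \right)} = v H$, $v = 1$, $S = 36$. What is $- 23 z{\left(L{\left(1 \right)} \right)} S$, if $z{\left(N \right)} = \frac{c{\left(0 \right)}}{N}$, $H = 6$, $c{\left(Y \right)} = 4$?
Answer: $-552$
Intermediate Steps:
$L{\left(J \right)} = 6$ ($L{\left(J \right)} = 1 \cdot 6 = 6$)
$z{\left(N \right)} = \frac{4}{N}$
$- 23 z{\left(L{\left(1 \right)} \right)} S = - 23 \cdot \frac{4}{6} \cdot 36 = - 23 \cdot 4 \cdot \frac{1}{6} \cdot 36 = \left(-23\right) \frac{2}{3} \cdot 36 = \left(- \frac{46}{3}\right) 36 = -552$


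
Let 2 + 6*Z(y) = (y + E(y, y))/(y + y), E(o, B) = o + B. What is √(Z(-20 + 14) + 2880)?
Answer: √103677/6 ≈ 53.665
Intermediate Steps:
E(o, B) = B + o
Z(y) = -1/12 (Z(y) = -⅓ + ((y + (y + y))/(y + y))/6 = -⅓ + ((y + 2*y)/((2*y)))/6 = -⅓ + ((3*y)*(1/(2*y)))/6 = -⅓ + (⅙)*(3/2) = -⅓ + ¼ = -1/12)
√(Z(-20 + 14) + 2880) = √(-1/12 + 2880) = √(34559/12) = √103677/6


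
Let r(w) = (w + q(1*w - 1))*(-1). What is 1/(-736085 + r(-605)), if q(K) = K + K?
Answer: -1/734268 ≈ -1.3619e-6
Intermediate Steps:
q(K) = 2*K
r(w) = 2 - 3*w (r(w) = (w + 2*(1*w - 1))*(-1) = (w + 2*(w - 1))*(-1) = (w + 2*(-1 + w))*(-1) = (w + (-2 + 2*w))*(-1) = (-2 + 3*w)*(-1) = 2 - 3*w)
1/(-736085 + r(-605)) = 1/(-736085 + (2 - 3*(-605))) = 1/(-736085 + (2 + 1815)) = 1/(-736085 + 1817) = 1/(-734268) = -1/734268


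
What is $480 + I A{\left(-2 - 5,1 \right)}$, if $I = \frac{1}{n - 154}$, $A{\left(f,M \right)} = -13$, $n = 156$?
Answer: $\frac{947}{2} \approx 473.5$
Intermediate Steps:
$I = \frac{1}{2}$ ($I = \frac{1}{156 - 154} = \frac{1}{2} \approx 0.5$)
$480 + I A{\left(-2 - 5,1 \right)} = 480 + \frac{1}{2} \left(-13\right) = 480 - \frac{13}{2} = \frac{947}{2}$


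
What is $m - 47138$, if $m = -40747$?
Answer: $-87885$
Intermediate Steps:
$m - 47138 = -40747 - 47138 = -87885$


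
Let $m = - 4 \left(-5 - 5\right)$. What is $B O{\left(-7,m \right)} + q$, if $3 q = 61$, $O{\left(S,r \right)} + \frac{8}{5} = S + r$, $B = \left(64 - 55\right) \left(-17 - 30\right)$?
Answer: $- \frac{198928}{15} \approx -13262.0$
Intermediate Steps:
$m = 40$ ($m = \left(-4\right) \left(-10\right) = 40$)
$B = -423$ ($B = 9 \left(-47\right) = -423$)
$O{\left(S,r \right)} = - \frac{8}{5} + S + r$ ($O{\left(S,r \right)} = - \frac{8}{5} + \left(S + r\right) = - \frac{8}{5} + S + r$)
$q = \frac{61}{3}$ ($q = \frac{1}{3} \cdot 61 = \frac{61}{3} \approx 20.333$)
$B O{\left(-7,m \right)} + q = - 423 \left(- \frac{8}{5} - 7 + 40\right) + \frac{61}{3} = \left(-423\right) \frac{157}{5} + \frac{61}{3} = - \frac{66411}{5} + \frac{61}{3} = - \frac{198928}{15}$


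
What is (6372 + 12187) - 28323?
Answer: -9764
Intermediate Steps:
(6372 + 12187) - 28323 = 18559 - 28323 = -9764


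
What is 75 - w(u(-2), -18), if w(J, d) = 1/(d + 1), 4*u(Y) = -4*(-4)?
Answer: 1276/17 ≈ 75.059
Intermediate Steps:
u(Y) = 4 (u(Y) = (-4*(-4))/4 = (1/4)*16 = 4)
w(J, d) = 1/(1 + d)
75 - w(u(-2), -18) = 75 - 1/(1 - 18) = 75 - 1/(-17) = 75 - 1*(-1/17) = 75 + 1/17 = 1276/17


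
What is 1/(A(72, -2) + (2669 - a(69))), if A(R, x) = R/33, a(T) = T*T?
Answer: -11/22988 ≈ -0.00047851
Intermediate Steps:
a(T) = T²
A(R, x) = R/33 (A(R, x) = R*(1/33) = R/33)
1/(A(72, -2) + (2669 - a(69))) = 1/((1/33)*72 + (2669 - 1*69²)) = 1/(24/11 + (2669 - 1*4761)) = 1/(24/11 + (2669 - 4761)) = 1/(24/11 - 2092) = 1/(-22988/11) = -11/22988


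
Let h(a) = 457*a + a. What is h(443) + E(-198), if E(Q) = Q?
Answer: 202696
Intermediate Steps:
h(a) = 458*a
h(443) + E(-198) = 458*443 - 198 = 202894 - 198 = 202696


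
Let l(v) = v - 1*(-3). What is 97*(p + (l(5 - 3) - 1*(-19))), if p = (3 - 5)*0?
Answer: 2328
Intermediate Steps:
l(v) = 3 + v (l(v) = v + 3 = 3 + v)
p = 0 (p = -2*0 = 0)
97*(p + (l(5 - 3) - 1*(-19))) = 97*(0 + ((3 + (5 - 3)) - 1*(-19))) = 97*(0 + ((3 + 2) + 19)) = 97*(0 + (5 + 19)) = 97*(0 + 24) = 97*24 = 2328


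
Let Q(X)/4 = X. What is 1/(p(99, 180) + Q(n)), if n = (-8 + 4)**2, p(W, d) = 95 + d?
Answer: 1/339 ≈ 0.0029499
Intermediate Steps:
n = 16 (n = (-4)**2 = 16)
Q(X) = 4*X
1/(p(99, 180) + Q(n)) = 1/((95 + 180) + 4*16) = 1/(275 + 64) = 1/339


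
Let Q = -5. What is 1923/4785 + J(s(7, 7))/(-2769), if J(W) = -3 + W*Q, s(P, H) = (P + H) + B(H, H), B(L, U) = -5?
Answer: 617163/1472185 ≈ 0.41922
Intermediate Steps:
s(P, H) = -5 + H + P (s(P, H) = (P + H) - 5 = (H + P) - 5 = -5 + H + P)
J(W) = -3 - 5*W (J(W) = -3 + W*(-5) = -3 - 5*W)
1923/4785 + J(s(7, 7))/(-2769) = 1923/4785 + (-3 - 5*(-5 + 7 + 7))/(-2769) = 1923*(1/4785) + (-3 - 5*9)*(-1/2769) = 641/1595 + (-3 - 45)*(-1/2769) = 641/1595 - 48*(-1/2769) = 641/1595 + 16/923 = 617163/1472185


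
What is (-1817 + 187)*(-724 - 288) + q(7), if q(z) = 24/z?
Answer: 11546944/7 ≈ 1.6496e+6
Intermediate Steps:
(-1817 + 187)*(-724 - 288) + q(7) = (-1817 + 187)*(-724 - 288) + 24/7 = -1630*(-1012) + 24*(⅐) = 1649560 + 24/7 = 11546944/7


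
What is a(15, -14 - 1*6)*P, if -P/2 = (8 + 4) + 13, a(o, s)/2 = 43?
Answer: -4300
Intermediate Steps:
a(o, s) = 86 (a(o, s) = 2*43 = 86)
P = -50 (P = -2*((8 + 4) + 13) = -2*(12 + 13) = -2*25 = -50)
a(15, -14 - 1*6)*P = 86*(-50) = -4300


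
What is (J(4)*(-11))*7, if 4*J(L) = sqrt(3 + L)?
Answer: -77*sqrt(7)/4 ≈ -50.931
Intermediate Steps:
J(L) = sqrt(3 + L)/4
(J(4)*(-11))*7 = ((sqrt(3 + 4)/4)*(-11))*7 = ((sqrt(7)/4)*(-11))*7 = -11*sqrt(7)/4*7 = -77*sqrt(7)/4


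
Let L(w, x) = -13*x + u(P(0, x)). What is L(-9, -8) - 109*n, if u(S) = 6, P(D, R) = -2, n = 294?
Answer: -31936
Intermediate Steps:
L(w, x) = 6 - 13*x (L(w, x) = -13*x + 6 = 6 - 13*x)
L(-9, -8) - 109*n = (6 - 13*(-8)) - 109*294 = (6 + 104) - 32046 = 110 - 32046 = -31936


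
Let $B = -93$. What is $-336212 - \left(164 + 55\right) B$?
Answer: $-315845$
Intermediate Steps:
$-336212 - \left(164 + 55\right) B = -336212 - \left(164 + 55\right) \left(-93\right) = -336212 - 219 \left(-93\right) = -336212 - -20367 = -336212 + 20367 = -315845$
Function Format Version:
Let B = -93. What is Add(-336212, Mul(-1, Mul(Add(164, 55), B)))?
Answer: -315845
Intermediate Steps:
Add(-336212, Mul(-1, Mul(Add(164, 55), B))) = Add(-336212, Mul(-1, Mul(Add(164, 55), -93))) = Add(-336212, Mul(-1, Mul(219, -93))) = Add(-336212, Mul(-1, -20367)) = Add(-336212, 20367) = -315845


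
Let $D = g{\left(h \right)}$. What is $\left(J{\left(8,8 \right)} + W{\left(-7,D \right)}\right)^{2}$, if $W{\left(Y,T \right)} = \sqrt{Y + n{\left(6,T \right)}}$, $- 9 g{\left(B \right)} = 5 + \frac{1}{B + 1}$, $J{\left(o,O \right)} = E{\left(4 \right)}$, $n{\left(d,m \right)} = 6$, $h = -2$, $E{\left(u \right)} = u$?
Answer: $\left(4 + i\right)^{2} \approx 15.0 + 8.0 i$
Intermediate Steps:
$J{\left(o,O \right)} = 4$
$g{\left(B \right)} = - \frac{5}{9} - \frac{1}{9 \left(1 + B\right)}$ ($g{\left(B \right)} = - \frac{5 + \frac{1}{B + 1}}{9} = - \frac{5 + \frac{1}{1 + B}}{9} = - \frac{5}{9} - \frac{1}{9 \left(1 + B\right)}$)
$D = - \frac{4}{9}$ ($D = \frac{-6 - -10}{9 \left(1 - 2\right)} = \frac{-6 + 10}{9 \left(-1\right)} = \frac{1}{9} \left(-1\right) 4 = - \frac{4}{9} \approx -0.44444$)
$W{\left(Y,T \right)} = \sqrt{6 + Y}$ ($W{\left(Y,T \right)} = \sqrt{Y + 6} = \sqrt{6 + Y}$)
$\left(J{\left(8,8 \right)} + W{\left(-7,D \right)}\right)^{2} = \left(4 + \sqrt{6 - 7}\right)^{2} = \left(4 + \sqrt{-1}\right)^{2} = \left(4 + i\right)^{2}$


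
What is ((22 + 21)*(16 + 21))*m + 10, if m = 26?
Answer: 41376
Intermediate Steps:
((22 + 21)*(16 + 21))*m + 10 = ((22 + 21)*(16 + 21))*26 + 10 = (43*37)*26 + 10 = 1591*26 + 10 = 41366 + 10 = 41376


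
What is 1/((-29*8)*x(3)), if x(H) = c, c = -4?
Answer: 1/928 ≈ 0.0010776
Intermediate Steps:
x(H) = -4
1/((-29*8)*x(3)) = 1/(-29*8*(-4)) = 1/(-232*(-4)) = 1/928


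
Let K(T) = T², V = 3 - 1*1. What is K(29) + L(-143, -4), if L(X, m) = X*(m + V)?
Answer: 1127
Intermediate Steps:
V = 2 (V = 3 - 1 = 2)
L(X, m) = X*(2 + m) (L(X, m) = X*(m + 2) = X*(2 + m))
K(29) + L(-143, -4) = 29² - 143*(2 - 4) = 841 - 143*(-2) = 841 + 286 = 1127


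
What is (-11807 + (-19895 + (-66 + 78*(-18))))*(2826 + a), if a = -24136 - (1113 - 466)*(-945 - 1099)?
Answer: -43162013176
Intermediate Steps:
a = 1298332 (a = -24136 - 647*(-2044) = -24136 - 1*(-1322468) = -24136 + 1322468 = 1298332)
(-11807 + (-19895 + (-66 + 78*(-18))))*(2826 + a) = (-11807 + (-19895 + (-66 + 78*(-18))))*(2826 + 1298332) = (-11807 + (-19895 + (-66 - 1404)))*1301158 = (-11807 + (-19895 - 1470))*1301158 = (-11807 - 21365)*1301158 = -33172*1301158 = -43162013176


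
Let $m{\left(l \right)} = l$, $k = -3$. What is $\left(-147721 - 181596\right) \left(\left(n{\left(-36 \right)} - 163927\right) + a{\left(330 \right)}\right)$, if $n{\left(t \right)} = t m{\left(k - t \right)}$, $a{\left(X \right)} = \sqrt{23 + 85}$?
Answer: $54375176455 - 1975902 \sqrt{3} \approx 5.4372 \cdot 10^{10}$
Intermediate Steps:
$a{\left(X \right)} = 6 \sqrt{3}$ ($a{\left(X \right)} = \sqrt{108} = 6 \sqrt{3}$)
$n{\left(t \right)} = t \left(-3 - t\right)$
$\left(-147721 - 181596\right) \left(\left(n{\left(-36 \right)} - 163927\right) + a{\left(330 \right)}\right) = \left(-147721 - 181596\right) \left(\left(\left(-1\right) \left(-36\right) \left(3 - 36\right) - 163927\right) + 6 \sqrt{3}\right) = - 329317 \left(\left(\left(-1\right) \left(-36\right) \left(-33\right) - 163927\right) + 6 \sqrt{3}\right) = - 329317 \left(\left(-1188 - 163927\right) + 6 \sqrt{3}\right) = - 329317 \left(-165115 + 6 \sqrt{3}\right) = 54375176455 - 1975902 \sqrt{3}$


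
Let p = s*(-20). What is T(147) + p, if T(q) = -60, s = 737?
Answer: -14800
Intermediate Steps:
p = -14740 (p = 737*(-20) = -14740)
T(147) + p = -60 - 14740 = -14800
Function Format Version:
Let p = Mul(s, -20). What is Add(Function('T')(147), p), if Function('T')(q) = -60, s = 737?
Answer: -14800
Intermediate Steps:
p = -14740 (p = Mul(737, -20) = -14740)
Add(Function('T')(147), p) = Add(-60, -14740) = -14800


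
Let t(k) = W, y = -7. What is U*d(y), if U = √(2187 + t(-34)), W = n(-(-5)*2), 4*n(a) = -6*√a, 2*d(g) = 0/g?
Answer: 0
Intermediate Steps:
d(g) = 0 (d(g) = (0/g)/2 = (½)*0 = 0)
n(a) = -3*√a/2 (n(a) = (-6*√a)/4 = -3*√a/2)
W = -3*√10/2 ≈ -4.7434
t(k) = -3*√10/2
U = √(2187 - 3*√10/2) ≈ 46.715
U*d(y) = (√(8748 - 6*√10)/2)*0 = 0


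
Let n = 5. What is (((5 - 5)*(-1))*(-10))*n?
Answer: 0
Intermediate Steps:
(((5 - 5)*(-1))*(-10))*n = (((5 - 5)*(-1))*(-10))*5 = ((0*(-1))*(-10))*5 = (0*(-10))*5 = 0*5 = 0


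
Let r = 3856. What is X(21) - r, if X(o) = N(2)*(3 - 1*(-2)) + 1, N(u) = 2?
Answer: -3845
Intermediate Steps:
X(o) = 11 (X(o) = 2*(3 - 1*(-2)) + 1 = 2*(3 + 2) + 1 = 2*5 + 1 = 10 + 1 = 11)
X(21) - r = 11 - 1*3856 = 11 - 3856 = -3845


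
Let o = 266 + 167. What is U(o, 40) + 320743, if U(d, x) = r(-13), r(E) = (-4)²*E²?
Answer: 323447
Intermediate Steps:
o = 433
r(E) = 16*E²
U(d, x) = 2704 (U(d, x) = 16*(-13)² = 16*169 = 2704)
U(o, 40) + 320743 = 2704 + 320743 = 323447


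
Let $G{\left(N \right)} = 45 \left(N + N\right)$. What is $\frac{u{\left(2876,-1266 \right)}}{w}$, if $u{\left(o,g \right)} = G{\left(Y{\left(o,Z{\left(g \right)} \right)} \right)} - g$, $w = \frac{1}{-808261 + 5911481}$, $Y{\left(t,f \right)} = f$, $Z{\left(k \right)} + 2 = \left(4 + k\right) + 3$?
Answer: $-572703761280$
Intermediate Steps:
$Z{\left(k \right)} = 5 + k$ ($Z{\left(k \right)} = -2 + \left(\left(4 + k\right) + 3\right) = -2 + \left(7 + k\right) = 5 + k$)
$w = \frac{1}{5103220} \approx 1.9595 \cdot 10^{-7}$
$G{\left(N \right)} = 90 N$ ($G{\left(N \right)} = 45 \cdot 2 N = 90 N$)
$u{\left(o,g \right)} = 450 + 89 g$ ($u{\left(o,g \right)} = 90 \left(5 + g\right) - g = \left(450 + 90 g\right) - g = 450 + 89 g$)
$\frac{u{\left(2876,-1266 \right)}}{w} = \left(450 + 89 \left(-1266\right)\right) \frac{1}{\frac{1}{5103220}} = \left(450 - 112674\right) 5103220 = \left(-112224\right) 5103220 = -572703761280$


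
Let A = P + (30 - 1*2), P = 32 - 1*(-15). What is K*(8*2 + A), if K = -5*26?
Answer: -11830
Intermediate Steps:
P = 47 (P = 32 + 15 = 47)
A = 75 (A = 47 + (30 - 1*2) = 47 + (30 - 2) = 47 + 28 = 75)
K = -130
K*(8*2 + A) = -130*(8*2 + 75) = -130*(16 + 75) = -130*91 = -11830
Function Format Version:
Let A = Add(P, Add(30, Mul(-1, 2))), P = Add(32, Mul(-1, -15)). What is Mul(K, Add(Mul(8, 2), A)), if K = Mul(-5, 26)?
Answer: -11830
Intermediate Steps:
P = 47 (P = Add(32, 15) = 47)
A = 75 (A = Add(47, Add(30, Mul(-1, 2))) = Add(47, Add(30, -2)) = Add(47, 28) = 75)
K = -130
Mul(K, Add(Mul(8, 2), A)) = Mul(-130, Add(Mul(8, 2), 75)) = Mul(-130, Add(16, 75)) = Mul(-130, 91) = -11830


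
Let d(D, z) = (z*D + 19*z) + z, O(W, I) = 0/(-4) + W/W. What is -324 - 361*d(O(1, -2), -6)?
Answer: 45162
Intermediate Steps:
O(W, I) = 1 (O(W, I) = 0*(-¼) + 1 = 0 + 1 = 1)
d(D, z) = 20*z + D*z (d(D, z) = (D*z + 19*z) + z = (19*z + D*z) + z = 20*z + D*z)
-324 - 361*d(O(1, -2), -6) = -324 - (-2166)*(20 + 1) = -324 - (-2166)*21 = -324 - 361*(-126) = -324 + 45486 = 45162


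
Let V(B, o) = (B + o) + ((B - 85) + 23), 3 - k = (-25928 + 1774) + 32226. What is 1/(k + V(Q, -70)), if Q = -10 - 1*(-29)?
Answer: -1/8163 ≈ -0.00012250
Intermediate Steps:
k = -8069 (k = 3 - ((-25928 + 1774) + 32226) = 3 - (-24154 + 32226) = 3 - 1*8072 = 3 - 8072 = -8069)
Q = 19 (Q = -10 + 29 = 19)
V(B, o) = -62 + o + 2*B (V(B, o) = (B + o) + ((-85 + B) + 23) = (B + o) + (-62 + B) = -62 + o + 2*B)
1/(k + V(Q, -70)) = 1/(-8069 + (-62 - 70 + 2*19)) = 1/(-8069 + (-62 - 70 + 38)) = 1/(-8069 - 94) = 1/(-8163) = -1/8163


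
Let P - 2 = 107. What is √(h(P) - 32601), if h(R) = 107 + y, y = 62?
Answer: 4*I*√2027 ≈ 180.09*I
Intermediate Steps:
P = 109 (P = 2 + 107 = 109)
h(R) = 169 (h(R) = 107 + 62 = 169)
√(h(P) - 32601) = √(169 - 32601) = √(-32432) = 4*I*√2027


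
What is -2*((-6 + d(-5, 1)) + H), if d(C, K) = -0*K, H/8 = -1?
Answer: 28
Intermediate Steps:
H = -8 (H = 8*(-1) = -8)
d(C, K) = 0 (d(C, K) = -1*0 = 0)
-2*((-6 + d(-5, 1)) + H) = -2*((-6 + 0) - 8) = -2*(-6 - 8) = -2*(-14) = 28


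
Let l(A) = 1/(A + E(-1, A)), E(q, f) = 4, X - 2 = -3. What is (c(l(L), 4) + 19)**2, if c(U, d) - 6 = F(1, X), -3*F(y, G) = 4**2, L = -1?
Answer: 3481/9 ≈ 386.78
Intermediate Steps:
X = -1 (X = 2 - 3 = -1)
l(A) = 1/(4 + A) (l(A) = 1/(A + 4) = 1/(4 + A))
F(y, G) = -16/3 (F(y, G) = -1/3*4**2 = -1/3*16 = -16/3)
c(U, d) = 2/3 (c(U, d) = 6 - 16/3 = 2/3)
(c(l(L), 4) + 19)**2 = (2/3 + 19)**2 = (59/3)**2 = 3481/9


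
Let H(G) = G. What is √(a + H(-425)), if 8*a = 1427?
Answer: I*√3946/4 ≈ 15.704*I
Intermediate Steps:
a = 1427/8 (a = (⅛)*1427 = 1427/8 ≈ 178.38)
√(a + H(-425)) = √(1427/8 - 425) = √(-1973/8) = I*√3946/4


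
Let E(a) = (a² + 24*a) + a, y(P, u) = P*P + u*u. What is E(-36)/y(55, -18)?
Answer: 396/3349 ≈ 0.11824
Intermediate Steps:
y(P, u) = P² + u²
E(a) = a² + 25*a
E(-36)/y(55, -18) = (-36*(25 - 36))/(55² + (-18)²) = (-36*(-11))/(3025 + 324) = 396/3349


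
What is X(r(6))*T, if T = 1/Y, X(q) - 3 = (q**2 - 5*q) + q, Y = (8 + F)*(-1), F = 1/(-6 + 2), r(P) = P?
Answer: -60/31 ≈ -1.9355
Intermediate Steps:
F = -1/4 (F = 1/(-4) = -1/4 ≈ -0.25000)
Y = -31/4 (Y = (8 - 1/4)*(-1) = (31/4)*(-1) = -31/4 ≈ -7.7500)
X(q) = 3 + q**2 - 4*q (X(q) = 3 + ((q**2 - 5*q) + q) = 3 + (q**2 - 4*q) = 3 + q**2 - 4*q)
T = -4/31 (T = 1/(-31/4) = -4/31 ≈ -0.12903)
X(r(6))*T = (3 + 6**2 - 4*6)*(-4/31) = (3 + 36 - 24)*(-4/31) = 15*(-4/31) = -60/31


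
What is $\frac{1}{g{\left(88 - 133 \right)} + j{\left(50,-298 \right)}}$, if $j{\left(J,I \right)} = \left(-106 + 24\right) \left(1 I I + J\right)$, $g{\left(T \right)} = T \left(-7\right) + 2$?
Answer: $- \frac{1}{7285711} \approx -1.3726 \cdot 10^{-7}$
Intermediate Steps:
$g{\left(T \right)} = 2 - 7 T$ ($g{\left(T \right)} = - 7 T + 2 = 2 - 7 T$)
$j{\left(J,I \right)} = - 82 J - 82 I^{2}$ ($j{\left(J,I \right)} = - 82 \left(I I + J\right) = - 82 \left(I^{2} + J\right) = - 82 \left(J + I^{2}\right) = - 82 J - 82 I^{2}$)
$\frac{1}{g{\left(88 - 133 \right)} + j{\left(50,-298 \right)}} = \frac{1}{\left(2 - 7 \left(88 - 133\right)\right) - \left(4100 + 82 \left(-298\right)^{2}\right)} = \frac{1}{\left(2 - -315\right) - 7286028} = \frac{1}{\left(2 + 315\right) - 7286028} = \frac{1}{317 - 7286028} = \frac{1}{-7285711} = - \frac{1}{7285711}$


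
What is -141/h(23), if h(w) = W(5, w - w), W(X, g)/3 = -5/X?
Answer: 47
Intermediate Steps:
W(X, g) = -15/X (W(X, g) = 3*(-5/X) = -15/X)
h(w) = -3 (h(w) = -15/5 = -15*⅕ = -3)
-141/h(23) = -141/(-3) = -141*(-⅓) = 47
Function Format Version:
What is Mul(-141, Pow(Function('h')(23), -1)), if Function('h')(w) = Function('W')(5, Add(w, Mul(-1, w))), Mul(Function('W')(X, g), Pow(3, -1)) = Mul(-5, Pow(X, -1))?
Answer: 47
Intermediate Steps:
Function('W')(X, g) = Mul(-15, Pow(X, -1)) (Function('W')(X, g) = Mul(3, Mul(-5, Pow(X, -1))) = Mul(-15, Pow(X, -1)))
Function('h')(w) = -3 (Function('h')(w) = Mul(-15, Pow(5, -1)) = Mul(-15, Rational(1, 5)) = -3)
Mul(-141, Pow(Function('h')(23), -1)) = Mul(-141, Pow(-3, -1)) = Mul(-141, Rational(-1, 3)) = 47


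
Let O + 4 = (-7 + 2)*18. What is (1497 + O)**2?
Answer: 1968409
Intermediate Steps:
O = -94 (O = -4 + (-7 + 2)*18 = -4 - 5*18 = -4 - 90 = -94)
(1497 + O)**2 = (1497 - 94)**2 = 1403**2 = 1968409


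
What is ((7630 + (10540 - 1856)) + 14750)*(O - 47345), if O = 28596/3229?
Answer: -4748082977176/3229 ≈ -1.4704e+9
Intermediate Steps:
O = 28596/3229 (O = 28596*(1/3229) = 28596/3229 ≈ 8.8560)
((7630 + (10540 - 1856)) + 14750)*(O - 47345) = ((7630 + (10540 - 1856)) + 14750)*(28596/3229 - 47345) = ((7630 + 8684) + 14750)*(-152848409/3229) = (16314 + 14750)*(-152848409/3229) = 31064*(-152848409/3229) = -4748082977176/3229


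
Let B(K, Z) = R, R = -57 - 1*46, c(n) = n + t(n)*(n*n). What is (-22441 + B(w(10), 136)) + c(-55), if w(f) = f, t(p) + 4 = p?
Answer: -201074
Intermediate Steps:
t(p) = -4 + p
c(n) = n + n²*(-4 + n) (c(n) = n + (-4 + n)*(n*n) = n + (-4 + n)*n² = n + n²*(-4 + n))
R = -103 (R = -57 - 46 = -103)
B(K, Z) = -103
(-22441 + B(w(10), 136)) + c(-55) = (-22441 - 103) - 55*(1 - 55*(-4 - 55)) = -22544 - 55*(1 - 55*(-59)) = -22544 - 55*(1 + 3245) = -22544 - 55*3246 = -22544 - 178530 = -201074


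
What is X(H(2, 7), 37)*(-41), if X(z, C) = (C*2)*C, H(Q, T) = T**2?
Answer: -112258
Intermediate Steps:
X(z, C) = 2*C**2 (X(z, C) = (2*C)*C = 2*C**2)
X(H(2, 7), 37)*(-41) = (2*37**2)*(-41) = (2*1369)*(-41) = 2738*(-41) = -112258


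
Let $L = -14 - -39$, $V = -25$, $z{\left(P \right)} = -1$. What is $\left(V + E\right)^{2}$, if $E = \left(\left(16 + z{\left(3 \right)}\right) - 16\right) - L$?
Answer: $2601$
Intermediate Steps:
$L = 25$ ($L = -14 + 39 = 25$)
$E = -26$ ($E = \left(\left(16 - 1\right) - 16\right) - 25 = \left(15 - 16\right) - 25 = -1 - 25 = -26$)
$\left(V + E\right)^{2} = \left(-25 - 26\right)^{2} = \left(-51\right)^{2} = 2601$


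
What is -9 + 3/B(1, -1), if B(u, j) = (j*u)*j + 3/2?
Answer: -39/5 ≈ -7.8000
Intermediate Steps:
B(u, j) = 3/2 + u*j**2 (B(u, j) = u*j**2 + 3*(1/2) = u*j**2 + 3/2 = 3/2 + u*j**2)
-9 + 3/B(1, -1) = -9 + 3/(3/2 + 1*(-1)**2) = -9 + 3/(3/2 + 1*1) = -9 + 3/(3/2 + 1) = -9 + 3/(5/2) = -9 + (2/5)*3 = -9 + 6/5 = -39/5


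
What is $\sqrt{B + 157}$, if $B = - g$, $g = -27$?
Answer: $2 \sqrt{46} \approx 13.565$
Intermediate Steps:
$B = 27$ ($B = \left(-1\right) \left(-27\right) = 27$)
$\sqrt{B + 157} = \sqrt{27 + 157} = \sqrt{184} = 2 \sqrt{46}$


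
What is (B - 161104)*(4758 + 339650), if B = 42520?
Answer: -40841278272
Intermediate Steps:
(B - 161104)*(4758 + 339650) = (42520 - 161104)*(4758 + 339650) = -118584*344408 = -40841278272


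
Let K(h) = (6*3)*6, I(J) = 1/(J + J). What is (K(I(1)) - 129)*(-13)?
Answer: 273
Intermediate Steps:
I(J) = 1/(2*J)
K(h) = 108 (K(h) = 18*6 = 108)
(K(I(1)) - 129)*(-13) = (108 - 129)*(-13) = -21*(-13) = 273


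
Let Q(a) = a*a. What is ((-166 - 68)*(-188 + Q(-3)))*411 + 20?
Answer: 17215166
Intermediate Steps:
Q(a) = a²
((-166 - 68)*(-188 + Q(-3)))*411 + 20 = ((-166 - 68)*(-188 + (-3)²))*411 + 20 = -234*(-188 + 9)*411 + 20 = -234*(-179)*411 + 20 = 41886*411 + 20 = 17215146 + 20 = 17215166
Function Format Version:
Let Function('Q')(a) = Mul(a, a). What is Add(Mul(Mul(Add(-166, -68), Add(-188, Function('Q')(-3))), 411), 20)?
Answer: 17215166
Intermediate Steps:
Function('Q')(a) = Pow(a, 2)
Add(Mul(Mul(Add(-166, -68), Add(-188, Function('Q')(-3))), 411), 20) = Add(Mul(Mul(Add(-166, -68), Add(-188, Pow(-3, 2))), 411), 20) = Add(Mul(Mul(-234, Add(-188, 9)), 411), 20) = Add(Mul(Mul(-234, -179), 411), 20) = Add(Mul(41886, 411), 20) = Add(17215146, 20) = 17215166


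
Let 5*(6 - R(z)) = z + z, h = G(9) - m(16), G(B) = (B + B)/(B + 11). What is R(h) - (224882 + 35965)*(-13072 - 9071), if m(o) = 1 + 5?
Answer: 144398378226/25 ≈ 5.7759e+9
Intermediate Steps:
m(o) = 6
G(B) = 2*B/(11 + B) (G(B) = (2*B)/(11 + B) = 2*B/(11 + B))
h = -51/10 (h = 2*9/(11 + 9) - 1*6 = 2*9/20 - 6 = 2*9*(1/20) - 6 = 9/10 - 6 = -51/10 ≈ -5.1000)
R(z) = 6 - 2*z/5 (R(z) = 6 - (z + z)/5 = 6 - 2*z/5)
R(h) - (224882 + 35965)*(-13072 - 9071) = (6 - ⅖*(-51/10)) - (224882 + 35965)*(-13072 - 9071) = (6 + 51/25) - 260847*(-22143) = 201/25 - 1*(-5775935121) = 201/25 + 5775935121 = 144398378226/25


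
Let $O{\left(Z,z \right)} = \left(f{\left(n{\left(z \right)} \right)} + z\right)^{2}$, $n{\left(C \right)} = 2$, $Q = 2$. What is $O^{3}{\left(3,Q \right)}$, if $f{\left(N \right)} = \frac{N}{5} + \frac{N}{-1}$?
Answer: $\frac{64}{15625} \approx 0.004096$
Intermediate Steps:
$f{\left(N \right)} = - \frac{4 N}{5}$ ($f{\left(N \right)} = N \frac{1}{5} + N \left(-1\right) = \frac{N}{5} - N = - \frac{4 N}{5}$)
$O{\left(Z,z \right)} = \left(- \frac{8}{5} + z\right)^{2}$ ($O{\left(Z,z \right)} = \left(\left(- \frac{4}{5}\right) 2 + z\right)^{2} = \left(- \frac{8}{5} + z\right)^{2}$)
$O^{3}{\left(3,Q \right)} = \left(\frac{\left(-8 + 5 \cdot 2\right)^{2}}{25}\right)^{3} = \left(\frac{\left(-8 + 10\right)^{2}}{25}\right)^{3} = \left(\frac{2^{2}}{25}\right)^{3} = \left(\frac{1}{25} \cdot 4\right)^{3} = \left(\frac{4}{25}\right)^{3} = \frac{64}{15625}$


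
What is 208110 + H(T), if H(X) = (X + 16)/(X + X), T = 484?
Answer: 50362745/242 ≈ 2.0811e+5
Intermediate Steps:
H(X) = (16 + X)/(2*X) (H(X) = (16 + X)/((2*X)) = (16 + X)*(1/(2*X)) = (16 + X)/(2*X))
208110 + H(T) = 208110 + (½)*(16 + 484)/484 = 208110 + (½)*(1/484)*500 = 208110 + 125/242 = 50362745/242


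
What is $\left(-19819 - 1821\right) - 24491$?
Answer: $-46131$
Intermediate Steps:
$\left(-19819 - 1821\right) - 24491 = -21640 - 24491 = -46131$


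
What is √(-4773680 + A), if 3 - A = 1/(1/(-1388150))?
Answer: I*√3385527 ≈ 1840.0*I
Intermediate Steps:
A = 1388153 (A = 3 - 1/(1/(-1388150)) = 3 - 1/(-1/1388150) = 3 - 1*(-1388150) = 3 + 1388150 = 1388153)
√(-4773680 + A) = √(-4773680 + 1388153) = √(-3385527) = I*√3385527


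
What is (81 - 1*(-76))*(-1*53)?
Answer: -8321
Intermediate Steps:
(81 - 1*(-76))*(-1*53) = (81 + 76)*(-53) = 157*(-53) = -8321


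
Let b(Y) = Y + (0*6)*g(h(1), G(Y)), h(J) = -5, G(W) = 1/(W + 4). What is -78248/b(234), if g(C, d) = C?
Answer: -39124/117 ≈ -334.39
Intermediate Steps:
G(W) = 1/(4 + W)
b(Y) = Y (b(Y) = Y + (0*6)*(-5) = Y + 0*(-5) = Y + 0 = Y)
-78248/b(234) = -78248/234 = -78248*1/234 = -39124/117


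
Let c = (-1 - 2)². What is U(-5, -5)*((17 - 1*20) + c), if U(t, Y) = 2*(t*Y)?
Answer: 300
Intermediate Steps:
c = 9 (c = (-3)² = 9)
U(t, Y) = 2*Y*t (U(t, Y) = 2*(Y*t) = 2*Y*t)
U(-5, -5)*((17 - 1*20) + c) = (2*(-5)*(-5))*((17 - 1*20) + 9) = 50*((17 - 20) + 9) = 50*(-3 + 9) = 50*6 = 300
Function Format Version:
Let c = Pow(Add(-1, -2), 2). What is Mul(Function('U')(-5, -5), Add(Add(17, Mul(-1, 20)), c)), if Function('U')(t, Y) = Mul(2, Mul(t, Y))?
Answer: 300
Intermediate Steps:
c = 9 (c = Pow(-3, 2) = 9)
Function('U')(t, Y) = Mul(2, Y, t) (Function('U')(t, Y) = Mul(2, Mul(Y, t)) = Mul(2, Y, t))
Mul(Function('U')(-5, -5), Add(Add(17, Mul(-1, 20)), c)) = Mul(Mul(2, -5, -5), Add(Add(17, Mul(-1, 20)), 9)) = Mul(50, Add(Add(17, -20), 9)) = Mul(50, Add(-3, 9)) = Mul(50, 6) = 300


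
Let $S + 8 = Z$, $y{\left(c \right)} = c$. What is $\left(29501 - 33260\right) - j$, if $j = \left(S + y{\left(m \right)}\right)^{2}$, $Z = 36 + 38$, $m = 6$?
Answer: $-8943$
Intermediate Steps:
$Z = 74$
$S = 66$ ($S = -8 + 74 = 66$)
$j = 5184$ ($j = \left(66 + 6\right)^{2} = 72^{2} = 5184$)
$\left(29501 - 33260\right) - j = \left(29501 - 33260\right) - 5184 = -3759 - 5184 = -8943$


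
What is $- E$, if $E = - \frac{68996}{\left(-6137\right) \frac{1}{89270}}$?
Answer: $- \frac{6159272920}{6137} \approx -1.0036 \cdot 10^{6}$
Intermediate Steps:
$E = \frac{6159272920}{6137}$ ($E = - \frac{68996}{\left(-6137\right) \frac{1}{89270}} = - \frac{68996}{- \frac{6137}{89270}} = \left(-68996\right) \left(- \frac{89270}{6137}\right) = \frac{6159272920}{6137} \approx 1.0036 \cdot 10^{6}$)
$- E = \left(-1\right) \frac{6159272920}{6137} = - \frac{6159272920}{6137}$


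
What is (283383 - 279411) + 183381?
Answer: 187353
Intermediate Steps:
(283383 - 279411) + 183381 = 3972 + 183381 = 187353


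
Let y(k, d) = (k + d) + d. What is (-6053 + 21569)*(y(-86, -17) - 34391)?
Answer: -535472676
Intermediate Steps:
y(k, d) = k + 2*d (y(k, d) = (d + k) + d = k + 2*d)
(-6053 + 21569)*(y(-86, -17) - 34391) = (-6053 + 21569)*((-86 + 2*(-17)) - 34391) = 15516*((-86 - 34) - 34391) = 15516*(-120 - 34391) = 15516*(-34511) = -535472676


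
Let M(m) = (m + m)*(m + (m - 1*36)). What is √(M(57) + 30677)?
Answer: √39569 ≈ 198.92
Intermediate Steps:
M(m) = 2*m*(-36 + 2*m) (M(m) = (2*m)*(m + (m - 36)) = (2*m)*(m + (-36 + m)) = (2*m)*(-36 + 2*m) = 2*m*(-36 + 2*m))
√(M(57) + 30677) = √(4*57*(-18 + 57) + 30677) = √(4*57*39 + 30677) = √(8892 + 30677) = √39569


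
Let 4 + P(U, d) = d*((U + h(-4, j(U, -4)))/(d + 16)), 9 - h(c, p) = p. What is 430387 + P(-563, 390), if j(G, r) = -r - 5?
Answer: 12465702/29 ≈ 4.2985e+5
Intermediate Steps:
j(G, r) = -5 - r
h(c, p) = 9 - p
P(U, d) = -4 + d*(10 + U)/(16 + d) (P(U, d) = -4 + d*((U + (9 - (-5 - 1*(-4))))/(d + 16)) = -4 + d*((U + (9 - (-5 + 4)))/(16 + d)) = -4 + d*((U + (9 - 1*(-1)))/(16 + d)) = -4 + d*((U + (9 + 1))/(16 + d)) = -4 + d*((U + 10)/(16 + d)) = -4 + d*((10 + U)/(16 + d)) = -4 + d*(10 + U)/(16 + d))
430387 + P(-563, 390) = 430387 + (-64 + 6*390 - 563*390)/(16 + 390) = 430387 + (-64 + 2340 - 219570)/406 = 430387 + (1/406)*(-217294) = 430387 - 15521/29 = 12465702/29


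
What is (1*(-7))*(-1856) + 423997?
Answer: 436989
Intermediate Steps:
(1*(-7))*(-1856) + 423997 = -7*(-1856) + 423997 = 12992 + 423997 = 436989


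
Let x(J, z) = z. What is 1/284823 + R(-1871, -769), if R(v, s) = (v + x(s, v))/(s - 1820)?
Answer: 355270085/245802249 ≈ 1.4453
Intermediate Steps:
R(v, s) = 2*v/(-1820 + s) (R(v, s) = (v + v)/(s - 1820) = (2*v)/(-1820 + s) = 2*v/(-1820 + s))
1/284823 + R(-1871, -769) = 1/284823 + 2*(-1871)/(-1820 - 769) = 1/284823 + 2*(-1871)/(-2589) = 1/284823 + 2*(-1871)*(-1/2589) = 1/284823 + 3742/2589 = 355270085/245802249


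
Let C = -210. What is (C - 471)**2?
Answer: 463761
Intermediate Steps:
(C - 471)**2 = (-210 - 471)**2 = (-681)**2 = 463761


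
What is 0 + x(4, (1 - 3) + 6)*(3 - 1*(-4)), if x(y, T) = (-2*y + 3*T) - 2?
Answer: 14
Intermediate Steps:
x(y, T) = -2 - 2*y + 3*T
0 + x(4, (1 - 3) + 6)*(3 - 1*(-4)) = 0 + (-2 - 2*4 + 3*((1 - 3) + 6))*(3 - 1*(-4)) = 0 + (-2 - 8 + 3*(-2 + 6))*(3 + 4) = 0 + (-2 - 8 + 3*4)*7 = 0 + (-2 - 8 + 12)*7 = 0 + 2*7 = 0 + 14 = 14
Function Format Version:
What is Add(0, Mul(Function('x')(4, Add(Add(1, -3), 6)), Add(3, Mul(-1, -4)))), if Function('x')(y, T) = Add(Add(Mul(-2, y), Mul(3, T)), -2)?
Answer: 14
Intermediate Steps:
Function('x')(y, T) = Add(-2, Mul(-2, y), Mul(3, T))
Add(0, Mul(Function('x')(4, Add(Add(1, -3), 6)), Add(3, Mul(-1, -4)))) = Add(0, Mul(Add(-2, Mul(-2, 4), Mul(3, Add(Add(1, -3), 6))), Add(3, Mul(-1, -4)))) = Add(0, Mul(Add(-2, -8, Mul(3, Add(-2, 6))), Add(3, 4))) = Add(0, Mul(Add(-2, -8, Mul(3, 4)), 7)) = Add(0, Mul(Add(-2, -8, 12), 7)) = Add(0, Mul(2, 7)) = Add(0, 14) = 14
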